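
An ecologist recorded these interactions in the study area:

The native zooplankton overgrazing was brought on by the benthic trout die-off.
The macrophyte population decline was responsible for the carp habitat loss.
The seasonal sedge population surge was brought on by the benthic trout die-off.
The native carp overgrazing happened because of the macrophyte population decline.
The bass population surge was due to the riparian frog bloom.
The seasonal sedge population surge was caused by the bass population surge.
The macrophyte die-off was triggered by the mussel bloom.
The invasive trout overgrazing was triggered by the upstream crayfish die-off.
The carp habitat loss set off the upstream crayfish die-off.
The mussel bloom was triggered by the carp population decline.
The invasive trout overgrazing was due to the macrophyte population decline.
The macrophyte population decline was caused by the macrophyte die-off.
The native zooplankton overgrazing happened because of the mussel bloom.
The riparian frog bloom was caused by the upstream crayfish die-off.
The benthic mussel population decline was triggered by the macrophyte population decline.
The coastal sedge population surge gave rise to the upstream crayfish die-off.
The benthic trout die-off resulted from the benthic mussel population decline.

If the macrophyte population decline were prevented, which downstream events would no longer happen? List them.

Downstream of the macrophyte population decline: the native carp overgrazing, the carp habitat loss, the upstream crayfish die-off, the riparian frog bloom, the benthic mussel population decline, the invasive trout overgrazing, the bass population surge, the benthic trout die-off, the seasonal sedge population surge, the native zooplankton overgrazing.
Of those, still caused via another path: the upstream crayfish die-off, the riparian frog bloom, the invasive trout overgrazing, the bass population surge, the seasonal sedge population surge, the native zooplankton overgrazing.
The remainder have no surviving cause.

the benthic mussel population decline, the benthic trout die-off, the carp habitat loss, the native carp overgrazing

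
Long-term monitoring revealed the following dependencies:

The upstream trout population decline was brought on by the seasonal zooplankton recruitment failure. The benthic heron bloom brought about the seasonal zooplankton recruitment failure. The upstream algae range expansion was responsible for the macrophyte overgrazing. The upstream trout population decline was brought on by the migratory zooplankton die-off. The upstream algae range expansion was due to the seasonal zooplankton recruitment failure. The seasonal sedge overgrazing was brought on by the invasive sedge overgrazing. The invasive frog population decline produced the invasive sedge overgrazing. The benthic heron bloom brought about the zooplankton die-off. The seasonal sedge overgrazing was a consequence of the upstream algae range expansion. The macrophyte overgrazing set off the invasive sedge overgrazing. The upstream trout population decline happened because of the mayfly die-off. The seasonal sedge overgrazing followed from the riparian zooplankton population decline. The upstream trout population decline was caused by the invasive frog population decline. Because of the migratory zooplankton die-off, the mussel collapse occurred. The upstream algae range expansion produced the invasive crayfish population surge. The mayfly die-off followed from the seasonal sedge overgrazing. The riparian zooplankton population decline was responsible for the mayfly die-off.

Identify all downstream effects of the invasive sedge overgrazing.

Direct effects: the seasonal sedge overgrazing.
2 steps out: the mayfly die-off.
3 steps out: the upstream trout population decline.
Not reachable from it: the migratory zooplankton die-off, the mussel collapse, the benthic heron bloom, the zooplankton die-off, the seasonal zooplankton recruitment failure, the upstream algae range expansion, the invasive crayfish population surge, the macrophyte overgrazing, the invasive frog population decline, the riparian zooplankton population decline.

the mayfly die-off, the seasonal sedge overgrazing, the upstream trout population decline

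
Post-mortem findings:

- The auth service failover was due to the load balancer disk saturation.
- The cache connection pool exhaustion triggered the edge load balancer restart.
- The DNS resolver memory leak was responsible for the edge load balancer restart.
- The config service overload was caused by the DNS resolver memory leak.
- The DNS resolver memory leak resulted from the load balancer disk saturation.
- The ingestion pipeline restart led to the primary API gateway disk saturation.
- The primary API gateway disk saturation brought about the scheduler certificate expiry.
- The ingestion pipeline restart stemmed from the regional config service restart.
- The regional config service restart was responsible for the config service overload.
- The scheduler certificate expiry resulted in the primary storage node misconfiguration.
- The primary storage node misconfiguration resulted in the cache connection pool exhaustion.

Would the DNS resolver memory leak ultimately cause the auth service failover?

The DNS resolver memory leak leads to the config service overload, the edge load balancer restart; the auth service failover is not among them.

No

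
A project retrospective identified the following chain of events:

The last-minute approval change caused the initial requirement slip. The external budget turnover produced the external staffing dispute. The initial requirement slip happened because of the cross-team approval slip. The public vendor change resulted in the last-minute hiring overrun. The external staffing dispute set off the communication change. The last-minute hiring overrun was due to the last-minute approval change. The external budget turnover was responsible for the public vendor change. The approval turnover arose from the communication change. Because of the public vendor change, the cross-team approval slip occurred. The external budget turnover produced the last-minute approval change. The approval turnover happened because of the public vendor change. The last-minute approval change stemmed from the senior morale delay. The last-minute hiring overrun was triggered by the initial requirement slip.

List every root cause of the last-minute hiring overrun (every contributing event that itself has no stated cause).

the external budget turnover, the senior morale delay

Tracing upstream from the last-minute hiring overrun: the last-minute hiring overrun ← the public vendor change ← the external budget turnover.
A separate upstream branch: the last-minute hiring overrun ← the last-minute approval change ← the senior morale delay.
Each of those chain origins has no stated cause.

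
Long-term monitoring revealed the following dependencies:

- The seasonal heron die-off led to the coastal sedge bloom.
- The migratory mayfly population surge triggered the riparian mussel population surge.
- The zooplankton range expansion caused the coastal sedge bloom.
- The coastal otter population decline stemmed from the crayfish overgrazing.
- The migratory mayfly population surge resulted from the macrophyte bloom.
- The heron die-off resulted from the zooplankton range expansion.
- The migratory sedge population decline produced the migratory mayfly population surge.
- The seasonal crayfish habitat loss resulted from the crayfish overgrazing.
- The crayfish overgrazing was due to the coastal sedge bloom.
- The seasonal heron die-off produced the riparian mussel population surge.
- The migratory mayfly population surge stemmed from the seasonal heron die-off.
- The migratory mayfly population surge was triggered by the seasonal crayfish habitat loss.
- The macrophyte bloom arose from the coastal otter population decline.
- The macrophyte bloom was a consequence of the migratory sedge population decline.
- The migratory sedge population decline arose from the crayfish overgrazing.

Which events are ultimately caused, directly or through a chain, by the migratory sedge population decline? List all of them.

Direct effects: the macrophyte bloom, the migratory mayfly population surge.
2 steps out: the riparian mussel population surge.
Not reachable from it: the zooplankton range expansion, the seasonal heron die-off, the coastal sedge bloom, the heron die-off, the crayfish overgrazing, the seasonal crayfish habitat loss, the coastal otter population decline.

the macrophyte bloom, the migratory mayfly population surge, the riparian mussel population surge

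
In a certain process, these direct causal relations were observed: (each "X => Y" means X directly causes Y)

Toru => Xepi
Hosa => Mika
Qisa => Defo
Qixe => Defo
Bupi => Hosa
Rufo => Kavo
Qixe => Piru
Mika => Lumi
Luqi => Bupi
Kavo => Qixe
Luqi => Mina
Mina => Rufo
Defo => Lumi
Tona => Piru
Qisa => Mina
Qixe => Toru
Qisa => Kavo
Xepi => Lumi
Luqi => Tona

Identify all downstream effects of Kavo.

Defo, Lumi, Piru, Qixe, Toru, Xepi

Direct effects: Qixe.
2 steps out: Piru, Defo, Toru.
3 steps out: Xepi, Lumi.
Not reachable from it: Luqi, Qisa, Mina, Tona, Rufo, Bupi, Hosa, Mika.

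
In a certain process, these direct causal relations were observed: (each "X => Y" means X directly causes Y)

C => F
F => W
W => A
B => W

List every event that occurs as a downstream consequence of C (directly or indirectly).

Direct effects: F.
2 steps out: W.
3 steps out: A.
Not reachable from it: B.

A, F, W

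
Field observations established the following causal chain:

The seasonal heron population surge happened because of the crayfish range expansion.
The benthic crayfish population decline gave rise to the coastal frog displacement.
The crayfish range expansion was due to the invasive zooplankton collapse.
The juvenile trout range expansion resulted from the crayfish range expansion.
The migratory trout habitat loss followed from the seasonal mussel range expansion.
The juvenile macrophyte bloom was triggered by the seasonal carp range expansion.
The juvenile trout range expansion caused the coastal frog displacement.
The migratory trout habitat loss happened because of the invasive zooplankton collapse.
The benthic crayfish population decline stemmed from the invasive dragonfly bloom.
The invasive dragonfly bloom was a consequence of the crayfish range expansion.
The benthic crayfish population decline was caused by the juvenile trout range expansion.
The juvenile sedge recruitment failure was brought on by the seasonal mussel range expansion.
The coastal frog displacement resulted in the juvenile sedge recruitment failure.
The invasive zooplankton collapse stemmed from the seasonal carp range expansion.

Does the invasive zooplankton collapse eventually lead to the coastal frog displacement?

Yes

There is a causal chain: the invasive zooplankton collapse → the crayfish range expansion → the juvenile trout range expansion → the coastal frog displacement.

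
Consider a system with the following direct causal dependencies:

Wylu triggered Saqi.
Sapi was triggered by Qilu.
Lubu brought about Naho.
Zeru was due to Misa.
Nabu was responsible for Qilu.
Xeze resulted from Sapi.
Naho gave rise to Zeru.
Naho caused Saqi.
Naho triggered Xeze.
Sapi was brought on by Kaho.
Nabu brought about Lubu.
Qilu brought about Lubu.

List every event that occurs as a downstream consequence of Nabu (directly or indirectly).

Direct effects: Qilu, Lubu.
2 steps out: Naho, Sapi.
3 steps out: Saqi, Zeru, Xeze.
Not reachable from it: Misa, Wylu, Kaho.

Lubu, Naho, Qilu, Sapi, Saqi, Xeze, Zeru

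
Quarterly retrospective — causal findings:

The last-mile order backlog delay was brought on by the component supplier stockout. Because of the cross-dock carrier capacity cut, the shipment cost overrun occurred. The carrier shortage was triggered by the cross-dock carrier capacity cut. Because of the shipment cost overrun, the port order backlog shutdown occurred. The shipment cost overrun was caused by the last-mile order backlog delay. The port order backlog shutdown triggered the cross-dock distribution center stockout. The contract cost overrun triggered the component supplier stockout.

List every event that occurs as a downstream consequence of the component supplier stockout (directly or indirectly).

the cross-dock distribution center stockout, the last-mile order backlog delay, the port order backlog shutdown, the shipment cost overrun

Direct effects: the last-mile order backlog delay.
2 steps out: the shipment cost overrun.
3 steps out: the port order backlog shutdown.
4 steps out: the cross-dock distribution center stockout.
Not reachable from it: the cross-dock carrier capacity cut, the carrier shortage, the contract cost overrun.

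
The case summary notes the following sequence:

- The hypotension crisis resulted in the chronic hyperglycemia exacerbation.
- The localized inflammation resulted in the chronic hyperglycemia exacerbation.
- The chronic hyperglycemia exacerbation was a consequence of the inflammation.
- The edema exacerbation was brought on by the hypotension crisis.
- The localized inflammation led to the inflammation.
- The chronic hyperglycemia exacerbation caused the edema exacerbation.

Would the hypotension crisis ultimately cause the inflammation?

No

The hypotension crisis leads to the chronic hyperglycemia exacerbation, the edema exacerbation; the inflammation is not among them.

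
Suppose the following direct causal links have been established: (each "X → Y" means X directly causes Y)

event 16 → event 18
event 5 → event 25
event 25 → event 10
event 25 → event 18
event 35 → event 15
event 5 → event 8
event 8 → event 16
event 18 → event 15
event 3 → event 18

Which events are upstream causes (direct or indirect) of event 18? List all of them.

Immediate causes of event 18: event 3, event 25, event 16.
Further upstream: event 5, event 8.

event 16, event 25, event 3, event 5, event 8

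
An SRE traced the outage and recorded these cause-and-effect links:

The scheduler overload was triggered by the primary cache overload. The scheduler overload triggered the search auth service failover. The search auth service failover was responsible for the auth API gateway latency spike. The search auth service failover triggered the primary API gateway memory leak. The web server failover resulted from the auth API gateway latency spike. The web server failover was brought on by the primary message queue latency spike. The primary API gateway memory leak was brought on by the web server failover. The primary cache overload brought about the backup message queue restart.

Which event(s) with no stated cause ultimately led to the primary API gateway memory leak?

the primary cache overload, the primary message queue latency spike

Tracing upstream from the primary API gateway memory leak: the primary API gateway memory leak ← the search auth service failover ← the scheduler overload ← the primary cache overload.
A separate upstream branch: the primary API gateway memory leak ← the web server failover ← the primary message queue latency spike.
Each of those chain origins has no stated cause.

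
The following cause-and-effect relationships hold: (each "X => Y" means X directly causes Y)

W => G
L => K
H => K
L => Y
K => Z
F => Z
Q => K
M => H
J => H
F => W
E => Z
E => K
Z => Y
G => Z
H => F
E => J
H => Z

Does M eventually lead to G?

Yes

There is a causal chain: M → H → F → W → G.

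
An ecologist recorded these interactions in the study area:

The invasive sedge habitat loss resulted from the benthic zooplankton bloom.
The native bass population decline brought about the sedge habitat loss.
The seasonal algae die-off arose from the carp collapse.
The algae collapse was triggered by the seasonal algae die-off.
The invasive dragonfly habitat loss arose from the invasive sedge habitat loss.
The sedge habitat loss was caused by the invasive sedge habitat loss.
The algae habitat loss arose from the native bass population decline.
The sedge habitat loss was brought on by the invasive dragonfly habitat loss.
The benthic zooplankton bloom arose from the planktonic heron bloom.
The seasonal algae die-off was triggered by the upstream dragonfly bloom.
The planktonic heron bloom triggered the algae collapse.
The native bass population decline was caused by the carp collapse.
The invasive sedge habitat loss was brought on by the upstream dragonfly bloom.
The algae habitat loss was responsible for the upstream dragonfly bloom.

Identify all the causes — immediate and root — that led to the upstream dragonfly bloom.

the algae habitat loss, the carp collapse, the native bass population decline

Immediate cause of the upstream dragonfly bloom: the algae habitat loss.
Further upstream: the carp collapse, the native bass population decline.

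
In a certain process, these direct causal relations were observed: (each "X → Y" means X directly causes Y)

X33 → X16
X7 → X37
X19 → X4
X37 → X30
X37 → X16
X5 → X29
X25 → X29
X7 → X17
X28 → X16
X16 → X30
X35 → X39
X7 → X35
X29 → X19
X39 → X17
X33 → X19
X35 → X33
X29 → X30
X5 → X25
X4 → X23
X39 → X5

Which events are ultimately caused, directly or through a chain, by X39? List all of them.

Direct effects: X17, X5.
2 steps out: X25, X29.
3 steps out: X19, X30.
4 steps out: X4.
5 steps out: X23.
Not reachable from it: X7, X35, X28, X33, X37, X16.

X17, X19, X23, X25, X29, X30, X4, X5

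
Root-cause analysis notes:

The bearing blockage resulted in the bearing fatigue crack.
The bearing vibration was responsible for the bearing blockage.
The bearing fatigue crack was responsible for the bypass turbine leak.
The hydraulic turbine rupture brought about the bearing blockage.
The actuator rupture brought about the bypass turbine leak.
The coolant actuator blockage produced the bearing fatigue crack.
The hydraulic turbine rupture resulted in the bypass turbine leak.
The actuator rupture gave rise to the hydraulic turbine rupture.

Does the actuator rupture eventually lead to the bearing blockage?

Yes

There is a causal chain: the actuator rupture → the hydraulic turbine rupture → the bearing blockage.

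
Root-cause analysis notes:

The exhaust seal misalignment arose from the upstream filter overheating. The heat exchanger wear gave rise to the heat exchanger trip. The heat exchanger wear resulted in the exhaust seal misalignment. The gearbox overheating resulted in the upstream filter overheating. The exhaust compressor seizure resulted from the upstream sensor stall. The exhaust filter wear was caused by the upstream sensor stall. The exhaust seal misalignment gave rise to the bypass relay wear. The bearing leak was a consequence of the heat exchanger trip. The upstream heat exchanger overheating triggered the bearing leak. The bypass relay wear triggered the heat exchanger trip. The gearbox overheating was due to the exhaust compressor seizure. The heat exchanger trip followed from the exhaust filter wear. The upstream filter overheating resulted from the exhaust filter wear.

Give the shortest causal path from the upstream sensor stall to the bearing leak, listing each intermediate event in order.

the upstream sensor stall → the exhaust filter wear
the exhaust filter wear → the heat exchanger trip
the heat exchanger trip → the bearing leak
Length: 3 steps.

the upstream sensor stall → the exhaust filter wear → the heat exchanger trip → the bearing leak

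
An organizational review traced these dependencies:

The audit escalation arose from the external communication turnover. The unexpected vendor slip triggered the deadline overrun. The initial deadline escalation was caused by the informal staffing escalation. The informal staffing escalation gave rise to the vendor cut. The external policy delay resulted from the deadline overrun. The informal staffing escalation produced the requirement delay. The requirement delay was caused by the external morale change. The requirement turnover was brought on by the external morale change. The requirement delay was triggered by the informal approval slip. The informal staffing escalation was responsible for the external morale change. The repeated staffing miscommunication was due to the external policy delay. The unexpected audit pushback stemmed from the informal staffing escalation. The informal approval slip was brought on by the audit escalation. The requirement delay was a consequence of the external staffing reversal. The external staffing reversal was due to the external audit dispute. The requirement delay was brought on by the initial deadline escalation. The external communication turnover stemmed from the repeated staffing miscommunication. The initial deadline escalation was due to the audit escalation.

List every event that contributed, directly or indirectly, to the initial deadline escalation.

the audit escalation, the deadline overrun, the external communication turnover, the external policy delay, the informal staffing escalation, the repeated staffing miscommunication, the unexpected vendor slip

Immediate causes of the initial deadline escalation: the informal staffing escalation, the audit escalation.
Further upstream: the unexpected vendor slip, the deadline overrun, the external policy delay, the repeated staffing miscommunication, the external communication turnover.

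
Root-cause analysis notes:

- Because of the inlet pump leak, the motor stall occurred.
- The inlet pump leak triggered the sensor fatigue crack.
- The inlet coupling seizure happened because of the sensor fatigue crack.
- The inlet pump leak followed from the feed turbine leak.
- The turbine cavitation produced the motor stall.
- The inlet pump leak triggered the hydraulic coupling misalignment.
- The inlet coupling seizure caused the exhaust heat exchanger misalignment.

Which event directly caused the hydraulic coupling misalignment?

the inlet pump leak

Upstream contributors include the feed turbine leak, but only the inlet pump leak feeds directly into the hydraulic coupling misalignment.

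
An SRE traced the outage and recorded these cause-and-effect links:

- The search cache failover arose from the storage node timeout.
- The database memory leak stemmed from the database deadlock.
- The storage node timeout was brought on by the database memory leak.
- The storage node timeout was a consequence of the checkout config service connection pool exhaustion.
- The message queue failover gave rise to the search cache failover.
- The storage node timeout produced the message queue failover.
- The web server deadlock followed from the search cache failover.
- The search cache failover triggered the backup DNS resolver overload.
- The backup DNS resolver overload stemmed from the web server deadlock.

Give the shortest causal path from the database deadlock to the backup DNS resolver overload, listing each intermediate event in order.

the database deadlock → the database memory leak → the storage node timeout → the search cache failover → the backup DNS resolver overload

the database deadlock → the database memory leak
the database memory leak → the storage node timeout
the storage node timeout → the search cache failover
the search cache failover → the backup DNS resolver overload
Length: 4 steps.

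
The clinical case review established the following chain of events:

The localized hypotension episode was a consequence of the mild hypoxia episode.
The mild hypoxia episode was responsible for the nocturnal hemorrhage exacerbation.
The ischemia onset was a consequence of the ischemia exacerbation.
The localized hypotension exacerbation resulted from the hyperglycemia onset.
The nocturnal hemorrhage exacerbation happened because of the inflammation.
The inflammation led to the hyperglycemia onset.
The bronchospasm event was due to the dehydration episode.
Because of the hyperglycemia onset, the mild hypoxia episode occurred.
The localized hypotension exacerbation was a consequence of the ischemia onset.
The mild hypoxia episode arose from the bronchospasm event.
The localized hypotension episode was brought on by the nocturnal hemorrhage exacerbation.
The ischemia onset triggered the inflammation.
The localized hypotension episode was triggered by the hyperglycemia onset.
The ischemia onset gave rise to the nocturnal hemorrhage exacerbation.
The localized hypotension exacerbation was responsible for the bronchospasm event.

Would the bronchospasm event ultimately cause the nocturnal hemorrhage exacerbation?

Yes

There is a causal chain: the bronchospasm event → the mild hypoxia episode → the nocturnal hemorrhage exacerbation.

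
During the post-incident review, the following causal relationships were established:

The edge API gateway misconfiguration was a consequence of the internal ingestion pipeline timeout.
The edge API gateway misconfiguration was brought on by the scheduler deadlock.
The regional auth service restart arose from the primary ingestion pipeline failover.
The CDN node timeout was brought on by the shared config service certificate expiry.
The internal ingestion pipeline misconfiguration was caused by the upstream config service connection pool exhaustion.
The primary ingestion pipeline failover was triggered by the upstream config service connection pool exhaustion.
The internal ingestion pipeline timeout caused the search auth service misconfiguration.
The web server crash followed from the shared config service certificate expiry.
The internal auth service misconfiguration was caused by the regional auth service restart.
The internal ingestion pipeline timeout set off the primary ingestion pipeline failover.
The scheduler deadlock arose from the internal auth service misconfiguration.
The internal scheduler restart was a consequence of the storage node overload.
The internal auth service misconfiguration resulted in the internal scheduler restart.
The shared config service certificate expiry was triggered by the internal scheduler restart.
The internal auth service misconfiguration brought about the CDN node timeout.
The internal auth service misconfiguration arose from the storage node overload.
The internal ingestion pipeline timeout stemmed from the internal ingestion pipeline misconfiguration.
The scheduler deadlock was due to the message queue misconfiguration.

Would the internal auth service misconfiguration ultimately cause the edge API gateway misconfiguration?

Yes

There is a causal chain: the internal auth service misconfiguration → the scheduler deadlock → the edge API gateway misconfiguration.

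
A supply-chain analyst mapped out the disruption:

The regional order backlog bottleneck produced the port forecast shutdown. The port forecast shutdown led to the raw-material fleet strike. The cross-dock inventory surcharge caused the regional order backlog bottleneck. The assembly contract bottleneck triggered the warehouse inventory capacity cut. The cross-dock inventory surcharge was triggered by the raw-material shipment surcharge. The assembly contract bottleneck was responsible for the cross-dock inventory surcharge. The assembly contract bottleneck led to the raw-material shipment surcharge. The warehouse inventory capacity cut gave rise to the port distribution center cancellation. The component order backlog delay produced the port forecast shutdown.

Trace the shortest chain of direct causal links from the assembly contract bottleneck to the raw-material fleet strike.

the assembly contract bottleneck → the cross-dock inventory surcharge
the cross-dock inventory surcharge → the regional order backlog bottleneck
the regional order backlog bottleneck → the port forecast shutdown
the port forecast shutdown → the raw-material fleet strike
Length: 4 steps.

the assembly contract bottleneck → the cross-dock inventory surcharge → the regional order backlog bottleneck → the port forecast shutdown → the raw-material fleet strike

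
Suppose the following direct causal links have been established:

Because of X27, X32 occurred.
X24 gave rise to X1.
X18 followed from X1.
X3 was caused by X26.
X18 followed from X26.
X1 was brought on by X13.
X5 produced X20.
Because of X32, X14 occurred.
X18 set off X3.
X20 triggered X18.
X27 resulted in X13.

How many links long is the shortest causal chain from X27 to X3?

4

Shortest chain: X27 → X13 → X1 → X18 → X3.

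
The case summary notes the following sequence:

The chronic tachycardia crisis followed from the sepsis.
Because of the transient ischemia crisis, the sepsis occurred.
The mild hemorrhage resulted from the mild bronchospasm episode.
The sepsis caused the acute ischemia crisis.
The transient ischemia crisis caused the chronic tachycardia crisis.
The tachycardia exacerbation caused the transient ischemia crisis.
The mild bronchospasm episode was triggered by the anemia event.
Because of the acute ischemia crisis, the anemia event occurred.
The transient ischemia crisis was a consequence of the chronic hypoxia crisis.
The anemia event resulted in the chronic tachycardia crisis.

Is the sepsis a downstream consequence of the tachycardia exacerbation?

There is a causal chain: the tachycardia exacerbation → the transient ischemia crisis → the sepsis.

Yes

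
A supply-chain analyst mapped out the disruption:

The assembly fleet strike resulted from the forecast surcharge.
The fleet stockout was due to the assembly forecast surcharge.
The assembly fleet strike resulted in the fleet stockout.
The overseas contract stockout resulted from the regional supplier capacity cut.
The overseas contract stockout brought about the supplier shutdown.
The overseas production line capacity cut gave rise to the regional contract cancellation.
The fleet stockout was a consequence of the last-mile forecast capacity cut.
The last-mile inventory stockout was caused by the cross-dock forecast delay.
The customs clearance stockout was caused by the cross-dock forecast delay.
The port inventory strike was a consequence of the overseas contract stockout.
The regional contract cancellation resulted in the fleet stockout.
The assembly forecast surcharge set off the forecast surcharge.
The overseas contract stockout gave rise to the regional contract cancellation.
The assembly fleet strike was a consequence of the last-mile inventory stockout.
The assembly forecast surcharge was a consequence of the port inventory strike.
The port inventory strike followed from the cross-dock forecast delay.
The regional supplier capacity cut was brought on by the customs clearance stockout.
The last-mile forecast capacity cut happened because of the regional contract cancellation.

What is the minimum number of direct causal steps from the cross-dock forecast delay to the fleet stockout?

Shortest chain: the cross-dock forecast delay → the last-mile inventory stockout → the assembly fleet strike → the fleet stockout.

3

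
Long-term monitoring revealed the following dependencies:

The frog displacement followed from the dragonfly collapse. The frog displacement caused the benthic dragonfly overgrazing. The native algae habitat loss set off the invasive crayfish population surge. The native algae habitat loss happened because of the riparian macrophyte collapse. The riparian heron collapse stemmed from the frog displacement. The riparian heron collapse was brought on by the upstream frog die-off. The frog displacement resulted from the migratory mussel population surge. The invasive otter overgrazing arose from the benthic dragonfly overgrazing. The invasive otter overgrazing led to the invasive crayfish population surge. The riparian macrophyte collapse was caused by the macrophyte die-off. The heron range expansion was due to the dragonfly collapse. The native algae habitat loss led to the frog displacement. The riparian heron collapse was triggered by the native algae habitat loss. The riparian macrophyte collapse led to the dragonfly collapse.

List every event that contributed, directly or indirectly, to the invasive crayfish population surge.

Immediate causes of the invasive crayfish population surge: the native algae habitat loss, the invasive otter overgrazing.
Further upstream: the macrophyte die-off, the riparian macrophyte collapse, the migratory mussel population surge, the dragonfly collapse, the frog displacement, the benthic dragonfly overgrazing.

the benthic dragonfly overgrazing, the dragonfly collapse, the frog displacement, the invasive otter overgrazing, the macrophyte die-off, the migratory mussel population surge, the native algae habitat loss, the riparian macrophyte collapse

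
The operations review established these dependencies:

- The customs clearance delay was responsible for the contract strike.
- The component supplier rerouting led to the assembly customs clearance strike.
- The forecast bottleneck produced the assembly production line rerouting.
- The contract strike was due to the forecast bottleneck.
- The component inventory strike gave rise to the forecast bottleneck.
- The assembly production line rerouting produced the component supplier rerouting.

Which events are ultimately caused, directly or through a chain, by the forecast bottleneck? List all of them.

the assembly customs clearance strike, the assembly production line rerouting, the component supplier rerouting, the contract strike

Direct effects: the contract strike, the assembly production line rerouting.
2 steps out: the component supplier rerouting.
3 steps out: the assembly customs clearance strike.
Not reachable from it: the component inventory strike, the customs clearance delay.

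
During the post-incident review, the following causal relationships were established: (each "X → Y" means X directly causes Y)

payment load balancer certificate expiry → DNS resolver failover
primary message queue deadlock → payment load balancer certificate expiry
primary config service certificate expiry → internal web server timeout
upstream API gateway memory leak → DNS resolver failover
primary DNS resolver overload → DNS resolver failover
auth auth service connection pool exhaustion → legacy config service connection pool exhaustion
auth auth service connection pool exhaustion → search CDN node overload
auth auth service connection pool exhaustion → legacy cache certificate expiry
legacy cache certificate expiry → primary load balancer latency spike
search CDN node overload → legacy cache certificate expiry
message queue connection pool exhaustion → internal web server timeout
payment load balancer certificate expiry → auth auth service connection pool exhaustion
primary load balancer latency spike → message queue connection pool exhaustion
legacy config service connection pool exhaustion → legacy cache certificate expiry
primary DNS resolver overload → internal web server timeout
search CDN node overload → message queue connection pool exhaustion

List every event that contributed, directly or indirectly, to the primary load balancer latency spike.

Immediate cause of the primary load balancer latency spike: the legacy cache certificate expiry.
Further upstream: the primary message queue deadlock, the payment load balancer certificate expiry, the auth auth service connection pool exhaustion, the legacy config service connection pool exhaustion, the search CDN node overload.

the auth auth service connection pool exhaustion, the legacy cache certificate expiry, the legacy config service connection pool exhaustion, the payment load balancer certificate expiry, the primary message queue deadlock, the search CDN node overload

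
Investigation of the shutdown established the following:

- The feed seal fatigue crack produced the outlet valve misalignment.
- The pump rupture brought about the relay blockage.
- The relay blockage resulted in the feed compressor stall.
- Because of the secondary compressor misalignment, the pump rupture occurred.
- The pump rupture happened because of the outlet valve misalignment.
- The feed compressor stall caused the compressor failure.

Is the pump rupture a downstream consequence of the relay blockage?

The relay blockage leads to the feed compressor stall, the compressor failure; the pump rupture is not among them.

No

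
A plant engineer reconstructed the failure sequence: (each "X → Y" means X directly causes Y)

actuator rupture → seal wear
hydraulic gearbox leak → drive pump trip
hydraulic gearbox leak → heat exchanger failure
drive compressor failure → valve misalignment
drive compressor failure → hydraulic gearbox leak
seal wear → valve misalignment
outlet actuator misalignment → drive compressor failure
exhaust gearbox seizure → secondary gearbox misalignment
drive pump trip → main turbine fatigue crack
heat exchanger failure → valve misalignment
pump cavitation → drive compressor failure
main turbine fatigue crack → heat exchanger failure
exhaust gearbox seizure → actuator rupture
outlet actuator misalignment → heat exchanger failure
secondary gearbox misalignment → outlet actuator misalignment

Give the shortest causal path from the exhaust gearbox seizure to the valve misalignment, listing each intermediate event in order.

the exhaust gearbox seizure → the actuator rupture → the seal wear → the valve misalignment

the exhaust gearbox seizure → the actuator rupture
the actuator rupture → the seal wear
the seal wear → the valve misalignment
Length: 3 steps.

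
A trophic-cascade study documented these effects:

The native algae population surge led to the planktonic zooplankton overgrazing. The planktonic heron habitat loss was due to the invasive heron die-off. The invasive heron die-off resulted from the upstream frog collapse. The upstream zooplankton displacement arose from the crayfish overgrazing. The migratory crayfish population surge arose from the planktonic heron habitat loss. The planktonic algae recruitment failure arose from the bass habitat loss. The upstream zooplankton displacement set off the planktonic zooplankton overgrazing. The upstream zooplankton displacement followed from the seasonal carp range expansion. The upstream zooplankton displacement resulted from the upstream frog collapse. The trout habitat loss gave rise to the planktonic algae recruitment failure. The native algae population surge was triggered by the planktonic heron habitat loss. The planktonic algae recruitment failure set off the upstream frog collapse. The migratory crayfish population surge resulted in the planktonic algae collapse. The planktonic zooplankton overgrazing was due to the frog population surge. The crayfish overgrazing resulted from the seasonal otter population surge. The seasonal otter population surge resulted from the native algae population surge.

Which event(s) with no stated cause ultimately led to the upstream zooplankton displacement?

the bass habitat loss, the seasonal carp range expansion, the trout habitat loss

Tracing upstream from the upstream zooplankton displacement: the upstream zooplankton displacement ← the upstream frog collapse ← the planktonic algae recruitment failure ← the trout habitat loss.
A separate upstream branch: the upstream zooplankton displacement ← the upstream frog collapse ← the planktonic algae recruitment failure ← the bass habitat loss.
A separate upstream branch: the upstream zooplankton displacement ← the seasonal carp range expansion.
Each of those chain origins has no stated cause.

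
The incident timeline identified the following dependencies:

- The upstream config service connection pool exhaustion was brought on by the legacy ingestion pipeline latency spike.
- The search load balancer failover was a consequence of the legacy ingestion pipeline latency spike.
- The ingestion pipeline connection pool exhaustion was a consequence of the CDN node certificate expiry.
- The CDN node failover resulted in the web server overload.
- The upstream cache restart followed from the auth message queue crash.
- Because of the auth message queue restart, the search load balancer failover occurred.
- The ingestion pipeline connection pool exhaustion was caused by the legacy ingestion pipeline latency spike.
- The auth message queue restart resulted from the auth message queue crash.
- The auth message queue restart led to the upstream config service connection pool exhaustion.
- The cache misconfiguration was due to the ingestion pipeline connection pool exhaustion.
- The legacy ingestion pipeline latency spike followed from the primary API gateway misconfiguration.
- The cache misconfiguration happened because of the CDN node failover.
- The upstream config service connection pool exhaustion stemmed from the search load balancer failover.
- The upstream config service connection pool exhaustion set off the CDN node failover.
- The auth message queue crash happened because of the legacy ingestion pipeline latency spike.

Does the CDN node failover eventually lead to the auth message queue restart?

No

The CDN node failover leads to the web server overload, the cache misconfiguration; the auth message queue restart is not among them.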